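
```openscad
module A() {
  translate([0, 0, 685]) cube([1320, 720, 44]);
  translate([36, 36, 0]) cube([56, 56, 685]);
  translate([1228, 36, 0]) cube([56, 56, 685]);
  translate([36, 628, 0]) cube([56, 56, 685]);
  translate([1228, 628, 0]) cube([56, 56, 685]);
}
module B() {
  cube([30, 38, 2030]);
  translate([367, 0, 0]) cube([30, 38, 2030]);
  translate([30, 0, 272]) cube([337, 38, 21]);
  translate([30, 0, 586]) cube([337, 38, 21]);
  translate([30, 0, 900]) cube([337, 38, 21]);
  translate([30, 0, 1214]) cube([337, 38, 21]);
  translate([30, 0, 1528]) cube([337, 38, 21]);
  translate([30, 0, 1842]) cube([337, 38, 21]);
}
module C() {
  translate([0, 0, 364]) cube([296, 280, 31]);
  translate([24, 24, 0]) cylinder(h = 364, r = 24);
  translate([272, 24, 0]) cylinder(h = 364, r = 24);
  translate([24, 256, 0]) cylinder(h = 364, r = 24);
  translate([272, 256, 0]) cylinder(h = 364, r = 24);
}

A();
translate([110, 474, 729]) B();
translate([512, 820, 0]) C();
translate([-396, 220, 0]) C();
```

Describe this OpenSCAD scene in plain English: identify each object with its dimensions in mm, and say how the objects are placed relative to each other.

A is a table: top 1320 mm (x) × 720 mm (y), 44 mm thick, upper face at z = 729 mm, on four 56×56 mm square legs, each inset 36 mm from the nearest pair of top edges, running from z = 0 to the bottom of the top.

B is a straight ladder. Two 30×38 mm vertical rails, 2030 mm tall, stand 397 mm apart (outside-to-outside) with their front faces coplanar on the −y side. 6 rungs, each 38 mm deep and 21 mm tall, span between the inner faces of the rails, front faces flush with the rails. The lowest rung's underside is at z = 272 mm and rungs are spaced 314 mm apart (underside to underside).

C is a simple wooden stool: a rectangular seat 296 mm (x) by 280 mm (y), 31 mm thick, top face at z = 395 mm, on four round legs, each 48 mm in diameter. The legs rest on z = 0, each leg's axis is inset half a diameter from the nearest pair of seat edges (so the leg's bounding box is flush with the corner).

The ladder is on top of the table. Two stools sit around the table at the +y, −x sides.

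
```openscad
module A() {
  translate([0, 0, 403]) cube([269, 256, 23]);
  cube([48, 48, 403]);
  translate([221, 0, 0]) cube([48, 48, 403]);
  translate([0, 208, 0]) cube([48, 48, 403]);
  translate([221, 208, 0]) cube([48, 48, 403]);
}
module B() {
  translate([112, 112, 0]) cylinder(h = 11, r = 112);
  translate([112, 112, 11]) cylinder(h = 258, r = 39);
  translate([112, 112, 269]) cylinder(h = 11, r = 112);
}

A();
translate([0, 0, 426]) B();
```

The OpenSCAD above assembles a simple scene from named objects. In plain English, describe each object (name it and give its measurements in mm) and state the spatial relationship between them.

A is a simple wooden stool: a rectangular seat 269 mm (x) by 256 mm (y), 23 mm thick, top face at z = 426 mm, on four square legs, each 48×48 mm in cross-section. The legs rest on z = 0, each flush with a corner of the seat.

B is a spool: two coaxial disc flanges of radius 112 mm and thickness 11 mm, joined by a core cylinder of radius 39 mm and height 258 mm. The lower flange rests on z = 0 and the three cylinders share a vertical axis.

The spool is on top of the stool.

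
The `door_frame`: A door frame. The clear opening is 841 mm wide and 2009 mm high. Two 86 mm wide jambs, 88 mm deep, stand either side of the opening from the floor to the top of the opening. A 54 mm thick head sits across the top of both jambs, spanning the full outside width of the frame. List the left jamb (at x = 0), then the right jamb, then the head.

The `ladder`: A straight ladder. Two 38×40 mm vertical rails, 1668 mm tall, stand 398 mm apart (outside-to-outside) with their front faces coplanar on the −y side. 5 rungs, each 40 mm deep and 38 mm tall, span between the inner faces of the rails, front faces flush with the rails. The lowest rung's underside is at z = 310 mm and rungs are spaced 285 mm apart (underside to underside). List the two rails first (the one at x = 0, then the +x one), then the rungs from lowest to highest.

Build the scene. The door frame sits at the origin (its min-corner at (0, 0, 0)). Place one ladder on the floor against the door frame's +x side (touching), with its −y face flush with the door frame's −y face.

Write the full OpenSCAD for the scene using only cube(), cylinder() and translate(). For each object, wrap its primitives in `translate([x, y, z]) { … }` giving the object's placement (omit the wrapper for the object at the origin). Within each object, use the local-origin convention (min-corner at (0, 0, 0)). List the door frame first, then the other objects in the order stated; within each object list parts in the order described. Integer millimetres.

cube([86, 88, 2009]);
translate([927, 0, 0]) cube([86, 88, 2009]);
translate([0, 0, 2009]) cube([1013, 88, 54]);
translate([1013, 0, 0]) {
  cube([38, 40, 1668]);
  translate([360, 0, 0]) cube([38, 40, 1668]);
  translate([38, 0, 310]) cube([322, 40, 38]);
  translate([38, 0, 595]) cube([322, 40, 38]);
  translate([38, 0, 880]) cube([322, 40, 38]);
  translate([38, 0, 1165]) cube([322, 40, 38]);
  translate([38, 0, 1450]) cube([322, 40, 38]);
}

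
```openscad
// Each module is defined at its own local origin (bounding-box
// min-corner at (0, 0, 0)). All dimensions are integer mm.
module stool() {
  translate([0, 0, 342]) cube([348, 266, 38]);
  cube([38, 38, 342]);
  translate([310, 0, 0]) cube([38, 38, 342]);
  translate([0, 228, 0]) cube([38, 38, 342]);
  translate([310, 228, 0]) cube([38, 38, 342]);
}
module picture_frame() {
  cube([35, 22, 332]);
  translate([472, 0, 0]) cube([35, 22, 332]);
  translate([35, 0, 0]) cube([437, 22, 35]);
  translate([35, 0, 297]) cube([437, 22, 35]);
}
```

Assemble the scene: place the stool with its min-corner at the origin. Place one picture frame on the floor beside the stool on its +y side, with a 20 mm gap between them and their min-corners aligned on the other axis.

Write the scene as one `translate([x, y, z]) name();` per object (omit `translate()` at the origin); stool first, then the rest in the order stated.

stool();
translate([0, 286, 0]) picture_frame();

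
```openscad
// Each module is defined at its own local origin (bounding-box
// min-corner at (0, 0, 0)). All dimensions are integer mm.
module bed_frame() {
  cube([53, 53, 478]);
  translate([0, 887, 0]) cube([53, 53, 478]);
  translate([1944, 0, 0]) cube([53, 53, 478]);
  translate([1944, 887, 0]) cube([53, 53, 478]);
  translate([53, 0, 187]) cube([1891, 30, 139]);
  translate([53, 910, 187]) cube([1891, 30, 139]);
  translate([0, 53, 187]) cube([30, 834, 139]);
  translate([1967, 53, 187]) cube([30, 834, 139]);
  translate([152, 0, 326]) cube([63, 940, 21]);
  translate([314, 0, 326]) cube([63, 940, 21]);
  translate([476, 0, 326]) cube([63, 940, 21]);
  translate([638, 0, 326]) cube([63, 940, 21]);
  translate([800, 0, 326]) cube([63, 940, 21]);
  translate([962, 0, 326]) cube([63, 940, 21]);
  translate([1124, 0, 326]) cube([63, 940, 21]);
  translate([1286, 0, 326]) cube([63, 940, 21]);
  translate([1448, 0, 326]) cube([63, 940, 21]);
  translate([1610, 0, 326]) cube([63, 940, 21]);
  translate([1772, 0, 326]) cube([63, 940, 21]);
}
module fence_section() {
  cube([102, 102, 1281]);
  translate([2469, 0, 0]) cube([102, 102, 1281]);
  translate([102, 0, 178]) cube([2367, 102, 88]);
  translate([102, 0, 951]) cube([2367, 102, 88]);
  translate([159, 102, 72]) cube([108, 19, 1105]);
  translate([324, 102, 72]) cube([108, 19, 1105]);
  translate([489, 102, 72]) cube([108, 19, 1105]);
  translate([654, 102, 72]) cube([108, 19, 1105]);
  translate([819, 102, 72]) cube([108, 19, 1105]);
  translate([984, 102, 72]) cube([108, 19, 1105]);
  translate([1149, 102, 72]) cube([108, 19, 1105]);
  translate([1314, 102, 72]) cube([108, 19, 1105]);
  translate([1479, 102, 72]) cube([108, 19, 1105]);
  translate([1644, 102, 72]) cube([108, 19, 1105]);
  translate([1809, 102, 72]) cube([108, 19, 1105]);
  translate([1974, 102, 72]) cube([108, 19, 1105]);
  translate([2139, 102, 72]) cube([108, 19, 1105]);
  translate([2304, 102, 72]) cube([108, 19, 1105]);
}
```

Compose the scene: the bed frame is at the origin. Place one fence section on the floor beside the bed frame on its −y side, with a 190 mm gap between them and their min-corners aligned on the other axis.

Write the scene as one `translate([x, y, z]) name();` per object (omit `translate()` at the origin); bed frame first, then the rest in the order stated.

bed_frame();
translate([0, -311, 0]) fence_section();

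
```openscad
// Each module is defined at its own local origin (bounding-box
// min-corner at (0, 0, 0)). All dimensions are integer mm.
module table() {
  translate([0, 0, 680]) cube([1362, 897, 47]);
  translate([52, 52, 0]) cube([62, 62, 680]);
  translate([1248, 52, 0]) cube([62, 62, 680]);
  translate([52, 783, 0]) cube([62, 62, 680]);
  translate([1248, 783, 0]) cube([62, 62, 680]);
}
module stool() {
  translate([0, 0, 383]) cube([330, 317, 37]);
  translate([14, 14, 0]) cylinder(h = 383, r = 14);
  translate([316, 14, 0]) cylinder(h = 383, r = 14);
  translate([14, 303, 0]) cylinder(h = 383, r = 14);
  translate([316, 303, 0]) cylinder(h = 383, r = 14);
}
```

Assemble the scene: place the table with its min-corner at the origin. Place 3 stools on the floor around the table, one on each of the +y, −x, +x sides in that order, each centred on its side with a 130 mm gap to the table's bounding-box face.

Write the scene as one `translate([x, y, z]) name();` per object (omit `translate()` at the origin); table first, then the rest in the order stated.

table();
translate([516, 1027, 0]) stool();
translate([-460, 290, 0]) stool();
translate([1492, 290, 0]) stool();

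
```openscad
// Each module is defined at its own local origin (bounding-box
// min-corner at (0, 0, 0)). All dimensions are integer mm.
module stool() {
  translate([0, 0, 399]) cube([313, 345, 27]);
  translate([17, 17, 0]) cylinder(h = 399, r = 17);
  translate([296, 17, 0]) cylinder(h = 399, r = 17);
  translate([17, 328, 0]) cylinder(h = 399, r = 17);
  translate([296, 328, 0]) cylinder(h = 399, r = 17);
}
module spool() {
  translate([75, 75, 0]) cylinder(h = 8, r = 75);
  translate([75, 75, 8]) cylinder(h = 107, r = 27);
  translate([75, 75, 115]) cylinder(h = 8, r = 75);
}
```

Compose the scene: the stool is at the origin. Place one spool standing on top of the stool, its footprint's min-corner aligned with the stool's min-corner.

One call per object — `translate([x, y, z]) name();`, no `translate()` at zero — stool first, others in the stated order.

stool();
translate([0, 0, 426]) spool();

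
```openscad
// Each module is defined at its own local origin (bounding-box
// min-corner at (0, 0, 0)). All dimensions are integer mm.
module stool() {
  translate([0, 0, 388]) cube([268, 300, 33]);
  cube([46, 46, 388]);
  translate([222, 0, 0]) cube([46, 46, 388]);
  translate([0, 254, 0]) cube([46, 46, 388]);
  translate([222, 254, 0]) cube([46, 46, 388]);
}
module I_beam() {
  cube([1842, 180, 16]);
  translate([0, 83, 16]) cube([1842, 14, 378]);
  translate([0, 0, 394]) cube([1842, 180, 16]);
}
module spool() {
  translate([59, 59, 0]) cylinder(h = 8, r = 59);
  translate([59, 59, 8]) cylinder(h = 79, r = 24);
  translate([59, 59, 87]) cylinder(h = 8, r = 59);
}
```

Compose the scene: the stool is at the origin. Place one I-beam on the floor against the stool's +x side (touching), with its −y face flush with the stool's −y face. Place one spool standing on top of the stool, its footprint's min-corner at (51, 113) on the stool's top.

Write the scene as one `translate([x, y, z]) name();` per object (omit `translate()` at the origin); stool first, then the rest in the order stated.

stool();
translate([268, 0, 0]) I_beam();
translate([51, 113, 421]) spool();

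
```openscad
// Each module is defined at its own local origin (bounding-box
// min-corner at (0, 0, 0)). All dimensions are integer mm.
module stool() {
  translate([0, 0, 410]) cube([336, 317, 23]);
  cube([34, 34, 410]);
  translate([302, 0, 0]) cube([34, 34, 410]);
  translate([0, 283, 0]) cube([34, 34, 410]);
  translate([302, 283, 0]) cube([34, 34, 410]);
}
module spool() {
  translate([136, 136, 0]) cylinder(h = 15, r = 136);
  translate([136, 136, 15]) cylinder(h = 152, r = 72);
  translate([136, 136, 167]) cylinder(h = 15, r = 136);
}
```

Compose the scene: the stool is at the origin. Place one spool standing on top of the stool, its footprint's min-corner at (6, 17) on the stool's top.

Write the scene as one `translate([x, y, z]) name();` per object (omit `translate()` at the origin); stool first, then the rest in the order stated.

stool();
translate([6, 17, 433]) spool();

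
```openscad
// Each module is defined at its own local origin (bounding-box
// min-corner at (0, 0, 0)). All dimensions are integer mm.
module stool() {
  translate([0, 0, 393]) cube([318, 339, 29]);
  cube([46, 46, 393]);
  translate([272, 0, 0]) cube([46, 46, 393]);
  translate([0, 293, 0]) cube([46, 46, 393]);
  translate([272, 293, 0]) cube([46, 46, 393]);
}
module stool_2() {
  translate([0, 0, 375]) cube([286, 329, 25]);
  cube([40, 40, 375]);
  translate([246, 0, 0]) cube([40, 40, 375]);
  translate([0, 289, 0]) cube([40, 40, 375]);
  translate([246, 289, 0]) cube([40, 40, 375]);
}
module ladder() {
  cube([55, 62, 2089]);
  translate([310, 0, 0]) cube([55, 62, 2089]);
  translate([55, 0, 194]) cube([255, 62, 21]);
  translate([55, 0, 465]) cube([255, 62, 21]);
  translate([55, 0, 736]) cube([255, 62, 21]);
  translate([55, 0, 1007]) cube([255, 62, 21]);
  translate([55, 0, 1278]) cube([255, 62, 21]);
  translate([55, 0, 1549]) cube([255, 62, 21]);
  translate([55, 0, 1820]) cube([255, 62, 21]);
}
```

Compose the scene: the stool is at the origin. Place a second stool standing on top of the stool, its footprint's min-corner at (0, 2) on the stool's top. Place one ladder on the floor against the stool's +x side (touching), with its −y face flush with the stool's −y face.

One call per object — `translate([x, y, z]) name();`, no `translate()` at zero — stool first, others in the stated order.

stool();
translate([0, 2, 422]) stool_2();
translate([318, 0, 0]) ladder();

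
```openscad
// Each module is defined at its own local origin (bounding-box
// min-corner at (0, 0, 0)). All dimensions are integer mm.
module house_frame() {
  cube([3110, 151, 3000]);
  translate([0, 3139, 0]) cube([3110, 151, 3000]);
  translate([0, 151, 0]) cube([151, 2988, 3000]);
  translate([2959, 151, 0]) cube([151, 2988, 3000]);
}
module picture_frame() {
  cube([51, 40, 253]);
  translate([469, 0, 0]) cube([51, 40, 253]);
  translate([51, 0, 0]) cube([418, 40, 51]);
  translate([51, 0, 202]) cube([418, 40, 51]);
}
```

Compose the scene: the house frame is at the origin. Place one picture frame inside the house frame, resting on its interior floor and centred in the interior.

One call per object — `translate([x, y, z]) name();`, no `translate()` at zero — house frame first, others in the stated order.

house_frame();
translate([1295, 1625, 0]) picture_frame();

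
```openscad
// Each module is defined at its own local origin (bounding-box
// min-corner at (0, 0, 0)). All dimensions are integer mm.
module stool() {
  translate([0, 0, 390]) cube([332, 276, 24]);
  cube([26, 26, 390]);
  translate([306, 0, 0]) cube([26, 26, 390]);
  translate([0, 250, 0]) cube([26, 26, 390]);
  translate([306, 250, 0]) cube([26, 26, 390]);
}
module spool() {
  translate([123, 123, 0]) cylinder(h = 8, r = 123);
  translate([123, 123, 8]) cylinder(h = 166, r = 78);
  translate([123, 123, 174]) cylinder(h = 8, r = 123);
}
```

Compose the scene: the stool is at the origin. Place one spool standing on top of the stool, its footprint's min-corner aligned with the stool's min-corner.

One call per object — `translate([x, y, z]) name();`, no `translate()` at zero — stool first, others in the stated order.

stool();
translate([0, 0, 414]) spool();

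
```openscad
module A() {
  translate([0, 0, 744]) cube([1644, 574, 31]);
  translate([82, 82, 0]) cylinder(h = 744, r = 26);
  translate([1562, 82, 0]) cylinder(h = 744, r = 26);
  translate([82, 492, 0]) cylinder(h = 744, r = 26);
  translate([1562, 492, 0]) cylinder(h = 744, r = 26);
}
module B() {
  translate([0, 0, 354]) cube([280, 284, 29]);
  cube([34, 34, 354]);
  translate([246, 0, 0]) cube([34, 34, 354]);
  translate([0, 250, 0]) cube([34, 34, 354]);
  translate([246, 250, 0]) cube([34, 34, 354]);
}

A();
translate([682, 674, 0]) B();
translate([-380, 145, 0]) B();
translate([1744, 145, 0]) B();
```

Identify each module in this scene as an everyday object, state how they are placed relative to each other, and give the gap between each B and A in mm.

Each stool's nearest face is 100 mm from the table's bounding box.

A is a table. B is a stool. Three stools sit around the table at the +y, −x, +x sides. The gap between each stool and the table is 100 mm.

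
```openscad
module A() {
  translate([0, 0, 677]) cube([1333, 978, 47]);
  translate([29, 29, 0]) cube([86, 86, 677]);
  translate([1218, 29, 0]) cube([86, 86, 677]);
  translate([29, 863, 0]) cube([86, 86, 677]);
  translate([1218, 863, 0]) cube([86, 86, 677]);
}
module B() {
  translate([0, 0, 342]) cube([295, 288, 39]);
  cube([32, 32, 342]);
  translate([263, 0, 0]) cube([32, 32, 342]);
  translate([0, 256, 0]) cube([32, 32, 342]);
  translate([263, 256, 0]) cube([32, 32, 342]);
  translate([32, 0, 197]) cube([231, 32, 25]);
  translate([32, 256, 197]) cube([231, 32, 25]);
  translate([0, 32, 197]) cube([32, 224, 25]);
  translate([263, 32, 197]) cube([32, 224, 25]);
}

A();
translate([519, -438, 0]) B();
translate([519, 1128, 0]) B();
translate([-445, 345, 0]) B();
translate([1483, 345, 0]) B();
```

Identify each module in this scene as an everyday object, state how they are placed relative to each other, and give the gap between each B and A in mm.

A is a table. B is a stool. Four stools sit around the table at the −y, +y, −x, +x sides. The gap between each stool and the table is 150 mm.

Each stool's nearest face is 150 mm from the table's bounding box.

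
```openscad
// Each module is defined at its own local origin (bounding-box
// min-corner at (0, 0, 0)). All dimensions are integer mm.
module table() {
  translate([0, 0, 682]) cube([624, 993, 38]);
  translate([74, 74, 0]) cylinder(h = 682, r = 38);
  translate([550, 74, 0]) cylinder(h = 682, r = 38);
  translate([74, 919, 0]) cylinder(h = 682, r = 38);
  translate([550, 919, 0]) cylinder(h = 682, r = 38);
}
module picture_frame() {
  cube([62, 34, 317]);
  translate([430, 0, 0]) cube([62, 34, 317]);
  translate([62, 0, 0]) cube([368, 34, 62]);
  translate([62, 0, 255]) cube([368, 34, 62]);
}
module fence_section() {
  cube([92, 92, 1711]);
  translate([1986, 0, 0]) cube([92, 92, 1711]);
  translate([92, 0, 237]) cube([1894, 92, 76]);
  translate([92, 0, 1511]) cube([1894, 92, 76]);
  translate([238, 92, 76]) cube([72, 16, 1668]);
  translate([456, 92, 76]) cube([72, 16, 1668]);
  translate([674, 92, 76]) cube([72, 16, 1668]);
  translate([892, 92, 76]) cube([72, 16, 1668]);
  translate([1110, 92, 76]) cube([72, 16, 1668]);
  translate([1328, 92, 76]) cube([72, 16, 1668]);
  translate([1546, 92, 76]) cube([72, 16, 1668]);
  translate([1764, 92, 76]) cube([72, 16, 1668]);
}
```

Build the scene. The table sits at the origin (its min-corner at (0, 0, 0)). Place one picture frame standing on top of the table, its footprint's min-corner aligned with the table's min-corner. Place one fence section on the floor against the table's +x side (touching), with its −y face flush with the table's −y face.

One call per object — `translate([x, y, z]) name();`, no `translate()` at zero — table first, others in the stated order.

table();
translate([0, 0, 720]) picture_frame();
translate([624, 0, 0]) fence_section();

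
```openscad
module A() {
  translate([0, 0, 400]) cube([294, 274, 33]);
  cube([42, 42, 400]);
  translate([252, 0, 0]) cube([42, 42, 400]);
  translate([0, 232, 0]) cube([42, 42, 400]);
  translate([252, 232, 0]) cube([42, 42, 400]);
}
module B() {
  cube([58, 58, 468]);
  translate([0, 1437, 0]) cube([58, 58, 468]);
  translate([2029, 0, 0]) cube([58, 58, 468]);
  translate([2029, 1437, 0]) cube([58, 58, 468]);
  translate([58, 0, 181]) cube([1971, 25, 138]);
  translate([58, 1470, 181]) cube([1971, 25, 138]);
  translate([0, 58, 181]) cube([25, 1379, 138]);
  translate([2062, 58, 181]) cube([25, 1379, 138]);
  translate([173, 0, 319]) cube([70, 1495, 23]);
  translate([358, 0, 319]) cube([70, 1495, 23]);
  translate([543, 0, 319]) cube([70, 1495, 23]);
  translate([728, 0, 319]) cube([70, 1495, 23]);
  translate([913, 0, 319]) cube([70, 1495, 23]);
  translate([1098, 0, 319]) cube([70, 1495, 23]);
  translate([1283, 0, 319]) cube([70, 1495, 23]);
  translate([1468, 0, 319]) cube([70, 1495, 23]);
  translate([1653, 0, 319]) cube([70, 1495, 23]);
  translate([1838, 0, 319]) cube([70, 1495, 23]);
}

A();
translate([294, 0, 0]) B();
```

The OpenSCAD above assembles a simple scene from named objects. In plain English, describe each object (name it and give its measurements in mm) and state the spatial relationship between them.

A is a four-legged stool. The seat is a 294×274×33 mm slab whose top surface is at z = 433 mm; four square legs, each 42×42 mm in cross-section, run from the floor (z = 0) to the underside of the seat, each flush with a corner of the seat.

B is a bed frame 2087 mm long (x) by 1495 mm wide (y). Four 58×58 mm corner posts, 468 mm tall, at the corners of the footprint. Four rails of 25 mm thickness and 138 mm height run between adjacent posts with their undersides at z = 181 mm, their outer faces flush with the outside of the frame (the two x-running rails run between the posts' inner faces; the two y-running rails run between the posts' inner faces). 10 slats, each 70 mm wide (x) and 23 mm thick, lie across the top of the two x-running rails, running the full 1495 mm width of the frame in y; the slats are evenly spaced along x between the inner faces of the end posts with equal gaps (rounded down to the nearest mm) at the −x end and between each pair — any rounding remainder accumulates at the +x end.

The bed frame is against the stool's +x side, with their −y faces flush.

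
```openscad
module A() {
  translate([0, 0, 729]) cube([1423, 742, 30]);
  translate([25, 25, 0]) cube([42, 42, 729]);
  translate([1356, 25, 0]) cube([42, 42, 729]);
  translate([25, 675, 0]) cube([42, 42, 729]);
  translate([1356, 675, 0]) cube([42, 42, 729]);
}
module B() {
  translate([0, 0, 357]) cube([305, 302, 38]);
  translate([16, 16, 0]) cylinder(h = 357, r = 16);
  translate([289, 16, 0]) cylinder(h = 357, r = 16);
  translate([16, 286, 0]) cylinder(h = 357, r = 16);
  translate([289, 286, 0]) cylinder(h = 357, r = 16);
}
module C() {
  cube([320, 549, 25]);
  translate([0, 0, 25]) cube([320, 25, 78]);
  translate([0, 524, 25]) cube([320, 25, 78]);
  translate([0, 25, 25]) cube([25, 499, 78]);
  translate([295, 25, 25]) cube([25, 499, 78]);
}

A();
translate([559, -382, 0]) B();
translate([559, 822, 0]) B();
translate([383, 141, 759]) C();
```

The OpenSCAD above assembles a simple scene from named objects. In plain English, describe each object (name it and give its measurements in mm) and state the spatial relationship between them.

A is a table: top 1423 mm (x) × 742 mm (y), 30 mm thick, upper face at z = 759 mm, on four 42×42 mm square legs, each inset 25 mm from the nearest pair of top edges, running from z = 0 to the bottom of the top.

B is a four-legged stool. The seat is 305×302 mm, 38 mm thick, top at z = 395 mm. It stands on four round legs, each 32 mm in diameter, from z = 0 to the seat underside, each leg's axis is inset half a diameter from the nearest pair of seat edges (so the leg's bounding box is flush with the corner).

C is an open storage box with external size 320×549×103 mm and wall thickness 25 mm (the base is also 25 mm thick). The base covers the whole footprint; the four walls stand on the base, with the y-facing walls full-width and the x-facing walls fitting between their inner faces.

Two stools sit around the table at the −y, +y sides. The open box is on top of the table.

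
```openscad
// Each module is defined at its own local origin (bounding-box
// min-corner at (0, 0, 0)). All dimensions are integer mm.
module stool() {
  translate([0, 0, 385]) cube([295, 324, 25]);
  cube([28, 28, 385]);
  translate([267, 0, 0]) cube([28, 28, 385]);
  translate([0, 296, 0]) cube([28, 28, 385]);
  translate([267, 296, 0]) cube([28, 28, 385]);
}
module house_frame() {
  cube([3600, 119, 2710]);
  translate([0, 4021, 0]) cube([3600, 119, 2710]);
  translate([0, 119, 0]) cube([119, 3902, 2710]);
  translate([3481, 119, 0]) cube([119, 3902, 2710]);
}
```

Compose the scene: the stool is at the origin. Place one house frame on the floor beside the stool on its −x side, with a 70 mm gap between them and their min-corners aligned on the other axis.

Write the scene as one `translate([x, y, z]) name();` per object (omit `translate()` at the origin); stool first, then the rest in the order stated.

stool();
translate([-3670, 0, 0]) house_frame();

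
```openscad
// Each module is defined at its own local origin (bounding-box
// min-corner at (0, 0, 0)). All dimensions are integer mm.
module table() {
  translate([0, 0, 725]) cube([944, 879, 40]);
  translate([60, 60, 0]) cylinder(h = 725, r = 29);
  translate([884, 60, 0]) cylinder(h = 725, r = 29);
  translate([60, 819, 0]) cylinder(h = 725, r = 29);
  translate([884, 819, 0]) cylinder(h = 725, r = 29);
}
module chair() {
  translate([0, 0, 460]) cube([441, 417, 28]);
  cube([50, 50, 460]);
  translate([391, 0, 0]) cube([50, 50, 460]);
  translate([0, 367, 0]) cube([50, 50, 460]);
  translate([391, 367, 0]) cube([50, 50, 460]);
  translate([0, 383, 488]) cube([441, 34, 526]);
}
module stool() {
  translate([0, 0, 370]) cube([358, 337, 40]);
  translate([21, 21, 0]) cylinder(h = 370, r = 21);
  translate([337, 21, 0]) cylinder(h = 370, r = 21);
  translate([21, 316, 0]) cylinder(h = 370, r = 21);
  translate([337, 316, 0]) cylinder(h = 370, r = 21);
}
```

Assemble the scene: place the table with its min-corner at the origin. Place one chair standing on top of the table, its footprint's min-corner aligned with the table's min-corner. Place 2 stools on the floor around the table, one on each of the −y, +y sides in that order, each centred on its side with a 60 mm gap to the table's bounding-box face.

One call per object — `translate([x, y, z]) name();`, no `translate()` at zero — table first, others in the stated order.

table();
translate([0, 0, 765]) chair();
translate([293, -397, 0]) stool();
translate([293, 939, 0]) stool();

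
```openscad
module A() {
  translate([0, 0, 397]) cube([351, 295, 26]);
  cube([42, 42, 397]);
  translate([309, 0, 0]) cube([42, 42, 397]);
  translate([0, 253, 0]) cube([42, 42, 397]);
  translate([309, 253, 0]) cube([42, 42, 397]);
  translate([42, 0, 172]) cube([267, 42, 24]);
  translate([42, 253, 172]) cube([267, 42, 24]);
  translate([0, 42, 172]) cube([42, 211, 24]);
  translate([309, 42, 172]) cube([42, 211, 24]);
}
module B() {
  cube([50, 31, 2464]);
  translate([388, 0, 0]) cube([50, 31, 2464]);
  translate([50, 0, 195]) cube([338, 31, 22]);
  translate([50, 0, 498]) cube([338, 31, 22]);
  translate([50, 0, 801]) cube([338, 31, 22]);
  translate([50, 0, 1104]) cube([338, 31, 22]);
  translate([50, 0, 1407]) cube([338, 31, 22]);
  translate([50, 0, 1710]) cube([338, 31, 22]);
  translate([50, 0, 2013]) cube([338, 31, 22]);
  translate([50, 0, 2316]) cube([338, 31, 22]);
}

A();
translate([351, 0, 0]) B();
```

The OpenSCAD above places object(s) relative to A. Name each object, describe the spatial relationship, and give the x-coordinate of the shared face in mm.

A is a stool. B is a ladder. The ladder is against the stool's +x side, with their −y faces flush. The x-coordinate of the shared face is 351 mm.

The stool's +x face and the ladder's −x face are both at x = 351 mm.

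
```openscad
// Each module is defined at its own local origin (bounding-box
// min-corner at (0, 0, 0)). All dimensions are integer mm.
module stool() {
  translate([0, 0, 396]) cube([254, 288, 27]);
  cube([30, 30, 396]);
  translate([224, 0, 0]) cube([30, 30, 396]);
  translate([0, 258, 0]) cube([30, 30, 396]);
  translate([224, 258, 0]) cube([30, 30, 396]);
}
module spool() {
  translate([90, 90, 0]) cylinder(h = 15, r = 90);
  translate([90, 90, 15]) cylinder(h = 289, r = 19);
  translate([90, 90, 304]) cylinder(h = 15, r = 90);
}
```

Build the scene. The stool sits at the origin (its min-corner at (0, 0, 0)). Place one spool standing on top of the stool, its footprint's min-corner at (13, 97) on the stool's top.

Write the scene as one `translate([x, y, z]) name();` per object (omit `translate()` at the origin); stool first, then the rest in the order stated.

stool();
translate([13, 97, 423]) spool();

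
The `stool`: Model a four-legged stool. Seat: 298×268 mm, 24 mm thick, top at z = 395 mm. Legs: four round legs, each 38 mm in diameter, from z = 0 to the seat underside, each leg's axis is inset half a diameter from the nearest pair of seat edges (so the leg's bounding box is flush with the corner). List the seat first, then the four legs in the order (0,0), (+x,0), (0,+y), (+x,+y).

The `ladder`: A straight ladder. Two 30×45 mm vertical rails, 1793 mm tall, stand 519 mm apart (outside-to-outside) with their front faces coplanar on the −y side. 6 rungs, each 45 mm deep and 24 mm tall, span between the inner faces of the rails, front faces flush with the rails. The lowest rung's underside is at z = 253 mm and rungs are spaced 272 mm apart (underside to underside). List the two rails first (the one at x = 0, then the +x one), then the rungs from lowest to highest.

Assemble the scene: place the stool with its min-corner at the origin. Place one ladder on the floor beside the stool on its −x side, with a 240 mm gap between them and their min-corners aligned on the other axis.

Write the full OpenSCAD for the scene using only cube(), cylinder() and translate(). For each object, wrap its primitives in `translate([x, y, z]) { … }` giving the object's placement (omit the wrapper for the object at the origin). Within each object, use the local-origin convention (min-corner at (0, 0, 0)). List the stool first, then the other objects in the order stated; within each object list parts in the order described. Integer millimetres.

translate([0, 0, 371]) cube([298, 268, 24]);
translate([19, 19, 0]) cylinder(h = 371, r = 19);
translate([279, 19, 0]) cylinder(h = 371, r = 19);
translate([19, 249, 0]) cylinder(h = 371, r = 19);
translate([279, 249, 0]) cylinder(h = 371, r = 19);
translate([-759, 0, 0]) {
  cube([30, 45, 1793]);
  translate([489, 0, 0]) cube([30, 45, 1793]);
  translate([30, 0, 253]) cube([459, 45, 24]);
  translate([30, 0, 525]) cube([459, 45, 24]);
  translate([30, 0, 797]) cube([459, 45, 24]);
  translate([30, 0, 1069]) cube([459, 45, 24]);
  translate([30, 0, 1341]) cube([459, 45, 24]);
  translate([30, 0, 1613]) cube([459, 45, 24]);
}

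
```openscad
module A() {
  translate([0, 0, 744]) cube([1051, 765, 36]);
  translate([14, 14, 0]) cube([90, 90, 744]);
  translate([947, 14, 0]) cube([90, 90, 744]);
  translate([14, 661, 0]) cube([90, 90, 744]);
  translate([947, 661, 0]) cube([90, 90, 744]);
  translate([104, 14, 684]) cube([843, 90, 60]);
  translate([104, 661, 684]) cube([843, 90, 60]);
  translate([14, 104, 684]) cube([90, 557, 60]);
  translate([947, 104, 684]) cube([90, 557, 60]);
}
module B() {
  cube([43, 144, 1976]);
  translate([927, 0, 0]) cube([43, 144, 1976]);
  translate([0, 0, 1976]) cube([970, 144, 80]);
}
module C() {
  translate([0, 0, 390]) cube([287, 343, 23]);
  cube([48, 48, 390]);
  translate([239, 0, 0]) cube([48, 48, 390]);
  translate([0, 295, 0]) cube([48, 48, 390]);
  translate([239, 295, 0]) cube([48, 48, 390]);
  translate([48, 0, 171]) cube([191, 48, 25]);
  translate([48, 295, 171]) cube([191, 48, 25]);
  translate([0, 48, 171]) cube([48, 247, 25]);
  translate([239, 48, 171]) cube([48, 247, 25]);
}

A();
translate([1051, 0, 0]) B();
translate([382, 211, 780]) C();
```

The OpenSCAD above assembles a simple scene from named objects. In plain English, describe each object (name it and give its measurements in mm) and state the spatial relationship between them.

A is a table: top 1051 mm (x) × 765 mm (y), 36 mm thick, upper face at z = 780 mm, on four 90×90 mm square legs, each inset 14 mm from the nearest pair of top edges, running from z = 0 to the bottom of the top. Four apron rails, 90 mm thick and 60 mm tall, run between adjacent legs with their top edges flush with the underside of the top and their outer faces flush with the legs' outer faces.

B is a rectangular door frame: two vertical jambs of 43×144 mm section, 1976 mm tall, with a clear opening 884 mm wide between their inner faces. A header 80 mm tall and 144 mm deep lies on top of the jambs and spans the full outside width.

C is a four-legged stool. The seat is 287×343 mm, 23 mm thick, top at z = 413 mm. It stands on four square legs, each 48×48 mm in cross-section, from z = 0 to the seat underside, each flush with a corner of the seat. Four stretchers, 48 mm wide and 25 mm tall, connect adjacent legs with their undersides at z = 171 mm, each running between the inner faces of the legs it joins and aligned with the legs' outer faces on the other axis.

The door frame is against the table's +x side, with their −y faces flush. The stool is on top of the table, centred.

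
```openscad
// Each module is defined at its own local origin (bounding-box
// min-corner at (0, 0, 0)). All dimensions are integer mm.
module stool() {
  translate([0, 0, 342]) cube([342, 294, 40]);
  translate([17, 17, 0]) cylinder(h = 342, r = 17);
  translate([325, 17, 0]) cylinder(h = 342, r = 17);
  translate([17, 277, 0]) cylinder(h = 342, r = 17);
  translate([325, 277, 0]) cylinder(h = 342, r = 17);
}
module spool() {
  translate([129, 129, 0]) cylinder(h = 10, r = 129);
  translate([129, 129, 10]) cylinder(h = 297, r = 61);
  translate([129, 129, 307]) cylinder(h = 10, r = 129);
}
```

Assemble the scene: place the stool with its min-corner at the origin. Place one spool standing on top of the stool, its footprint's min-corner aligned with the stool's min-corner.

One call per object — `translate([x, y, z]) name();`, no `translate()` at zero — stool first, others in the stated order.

stool();
translate([0, 0, 382]) spool();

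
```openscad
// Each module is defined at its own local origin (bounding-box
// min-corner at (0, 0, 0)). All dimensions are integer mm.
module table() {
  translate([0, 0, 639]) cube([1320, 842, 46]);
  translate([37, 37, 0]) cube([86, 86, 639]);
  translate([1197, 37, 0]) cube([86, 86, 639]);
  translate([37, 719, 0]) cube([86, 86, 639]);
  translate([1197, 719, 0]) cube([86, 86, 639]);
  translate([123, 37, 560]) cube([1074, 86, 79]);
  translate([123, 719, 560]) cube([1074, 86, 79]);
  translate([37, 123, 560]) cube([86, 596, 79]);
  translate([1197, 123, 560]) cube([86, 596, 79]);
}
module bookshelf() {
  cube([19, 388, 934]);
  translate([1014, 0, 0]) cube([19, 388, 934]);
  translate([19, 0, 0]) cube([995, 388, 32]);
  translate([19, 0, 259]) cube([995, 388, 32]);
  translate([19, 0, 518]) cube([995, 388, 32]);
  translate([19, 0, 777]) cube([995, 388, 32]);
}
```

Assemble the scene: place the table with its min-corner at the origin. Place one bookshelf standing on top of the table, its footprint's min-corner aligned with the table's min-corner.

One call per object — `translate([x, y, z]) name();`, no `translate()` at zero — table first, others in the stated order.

table();
translate([0, 0, 685]) bookshelf();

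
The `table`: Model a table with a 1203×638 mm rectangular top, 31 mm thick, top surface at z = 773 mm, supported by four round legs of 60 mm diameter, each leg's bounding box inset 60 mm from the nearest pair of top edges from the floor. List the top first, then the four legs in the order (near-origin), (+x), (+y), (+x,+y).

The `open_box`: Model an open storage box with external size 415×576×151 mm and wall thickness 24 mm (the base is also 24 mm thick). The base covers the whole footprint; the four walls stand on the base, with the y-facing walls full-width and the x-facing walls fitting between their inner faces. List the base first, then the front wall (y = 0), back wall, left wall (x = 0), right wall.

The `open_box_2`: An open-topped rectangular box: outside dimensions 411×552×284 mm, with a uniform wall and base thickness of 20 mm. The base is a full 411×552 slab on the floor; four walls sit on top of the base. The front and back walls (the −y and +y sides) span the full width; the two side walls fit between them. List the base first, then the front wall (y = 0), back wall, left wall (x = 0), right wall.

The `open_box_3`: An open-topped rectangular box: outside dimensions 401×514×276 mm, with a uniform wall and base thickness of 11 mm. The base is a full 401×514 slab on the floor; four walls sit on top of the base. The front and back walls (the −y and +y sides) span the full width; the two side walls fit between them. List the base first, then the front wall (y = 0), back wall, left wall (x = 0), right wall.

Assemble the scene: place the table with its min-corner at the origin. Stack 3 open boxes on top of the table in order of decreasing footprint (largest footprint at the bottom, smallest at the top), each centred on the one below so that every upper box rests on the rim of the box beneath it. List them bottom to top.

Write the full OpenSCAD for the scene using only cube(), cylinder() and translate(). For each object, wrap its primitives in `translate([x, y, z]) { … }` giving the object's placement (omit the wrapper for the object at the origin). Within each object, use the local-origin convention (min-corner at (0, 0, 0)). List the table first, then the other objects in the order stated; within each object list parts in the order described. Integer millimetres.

translate([0, 0, 742]) cube([1203, 638, 31]);
translate([90, 90, 0]) cylinder(h = 742, r = 30);
translate([1113, 90, 0]) cylinder(h = 742, r = 30);
translate([90, 548, 0]) cylinder(h = 742, r = 30);
translate([1113, 548, 0]) cylinder(h = 742, r = 30);
translate([394, 31, 773]) {
  cube([415, 576, 24]);
  translate([0, 0, 24]) cube([415, 24, 127]);
  translate([0, 552, 24]) cube([415, 24, 127]);
  translate([0, 24, 24]) cube([24, 528, 127]);
  translate([391, 24, 24]) cube([24, 528, 127]);
}
translate([396, 43, 924]) {
  cube([411, 552, 20]);
  translate([0, 0, 20]) cube([411, 20, 264]);
  translate([0, 532, 20]) cube([411, 20, 264]);
  translate([0, 20, 20]) cube([20, 512, 264]);
  translate([391, 20, 20]) cube([20, 512, 264]);
}
translate([401, 62, 1208]) {
  cube([401, 514, 11]);
  translate([0, 0, 11]) cube([401, 11, 265]);
  translate([0, 503, 11]) cube([401, 11, 265]);
  translate([0, 11, 11]) cube([11, 492, 265]);
  translate([390, 11, 11]) cube([11, 492, 265]);
}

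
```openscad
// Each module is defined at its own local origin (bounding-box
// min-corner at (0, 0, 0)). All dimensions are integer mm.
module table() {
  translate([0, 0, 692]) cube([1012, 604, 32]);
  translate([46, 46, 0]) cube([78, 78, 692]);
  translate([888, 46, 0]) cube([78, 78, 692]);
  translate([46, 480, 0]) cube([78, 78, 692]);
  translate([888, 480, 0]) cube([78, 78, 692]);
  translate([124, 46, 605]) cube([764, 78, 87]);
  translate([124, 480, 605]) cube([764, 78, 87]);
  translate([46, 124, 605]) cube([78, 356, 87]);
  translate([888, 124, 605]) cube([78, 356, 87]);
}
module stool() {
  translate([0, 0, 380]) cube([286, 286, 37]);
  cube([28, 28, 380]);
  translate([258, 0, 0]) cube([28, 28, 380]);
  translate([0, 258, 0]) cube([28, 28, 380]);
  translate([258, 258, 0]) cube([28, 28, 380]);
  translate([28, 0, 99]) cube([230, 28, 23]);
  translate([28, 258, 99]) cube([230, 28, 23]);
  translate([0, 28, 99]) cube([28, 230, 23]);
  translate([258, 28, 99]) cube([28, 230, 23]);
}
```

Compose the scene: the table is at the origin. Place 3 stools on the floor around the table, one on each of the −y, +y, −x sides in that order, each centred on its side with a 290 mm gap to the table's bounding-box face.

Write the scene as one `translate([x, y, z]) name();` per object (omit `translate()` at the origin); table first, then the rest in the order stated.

table();
translate([363, -576, 0]) stool();
translate([363, 894, 0]) stool();
translate([-576, 159, 0]) stool();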